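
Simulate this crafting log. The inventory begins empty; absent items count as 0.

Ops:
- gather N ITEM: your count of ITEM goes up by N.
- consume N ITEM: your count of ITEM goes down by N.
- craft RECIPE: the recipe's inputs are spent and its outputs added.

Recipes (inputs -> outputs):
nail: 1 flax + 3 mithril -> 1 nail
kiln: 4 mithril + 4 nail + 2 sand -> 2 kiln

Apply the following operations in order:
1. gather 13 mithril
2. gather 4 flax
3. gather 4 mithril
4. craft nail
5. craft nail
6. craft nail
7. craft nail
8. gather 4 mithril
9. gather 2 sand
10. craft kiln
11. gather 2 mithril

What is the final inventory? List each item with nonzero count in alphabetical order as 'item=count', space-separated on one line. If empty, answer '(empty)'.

Answer: kiln=2 mithril=7

Derivation:
After 1 (gather 13 mithril): mithril=13
After 2 (gather 4 flax): flax=4 mithril=13
After 3 (gather 4 mithril): flax=4 mithril=17
After 4 (craft nail): flax=3 mithril=14 nail=1
After 5 (craft nail): flax=2 mithril=11 nail=2
After 6 (craft nail): flax=1 mithril=8 nail=3
After 7 (craft nail): mithril=5 nail=4
After 8 (gather 4 mithril): mithril=9 nail=4
After 9 (gather 2 sand): mithril=9 nail=4 sand=2
After 10 (craft kiln): kiln=2 mithril=5
After 11 (gather 2 mithril): kiln=2 mithril=7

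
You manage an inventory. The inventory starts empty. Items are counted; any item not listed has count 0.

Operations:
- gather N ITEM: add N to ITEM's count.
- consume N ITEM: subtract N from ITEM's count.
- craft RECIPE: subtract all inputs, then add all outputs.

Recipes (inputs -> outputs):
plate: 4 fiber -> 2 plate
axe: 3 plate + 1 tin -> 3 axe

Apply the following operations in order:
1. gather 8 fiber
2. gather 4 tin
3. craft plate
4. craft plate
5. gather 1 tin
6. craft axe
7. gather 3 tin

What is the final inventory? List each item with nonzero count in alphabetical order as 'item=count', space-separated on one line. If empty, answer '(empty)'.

Answer: axe=3 plate=1 tin=7

Derivation:
After 1 (gather 8 fiber): fiber=8
After 2 (gather 4 tin): fiber=8 tin=4
After 3 (craft plate): fiber=4 plate=2 tin=4
After 4 (craft plate): plate=4 tin=4
After 5 (gather 1 tin): plate=4 tin=5
After 6 (craft axe): axe=3 plate=1 tin=4
After 7 (gather 3 tin): axe=3 plate=1 tin=7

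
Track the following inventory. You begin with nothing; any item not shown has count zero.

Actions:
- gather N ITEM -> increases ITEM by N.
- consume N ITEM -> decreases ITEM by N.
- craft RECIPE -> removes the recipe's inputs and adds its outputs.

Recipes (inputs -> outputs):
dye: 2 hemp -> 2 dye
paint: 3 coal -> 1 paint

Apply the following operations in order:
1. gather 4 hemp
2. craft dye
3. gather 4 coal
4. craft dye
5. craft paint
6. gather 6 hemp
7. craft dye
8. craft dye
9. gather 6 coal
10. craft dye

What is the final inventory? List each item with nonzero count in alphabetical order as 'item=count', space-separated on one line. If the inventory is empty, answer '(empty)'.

Answer: coal=7 dye=10 paint=1

Derivation:
After 1 (gather 4 hemp): hemp=4
After 2 (craft dye): dye=2 hemp=2
After 3 (gather 4 coal): coal=4 dye=2 hemp=2
After 4 (craft dye): coal=4 dye=4
After 5 (craft paint): coal=1 dye=4 paint=1
After 6 (gather 6 hemp): coal=1 dye=4 hemp=6 paint=1
After 7 (craft dye): coal=1 dye=6 hemp=4 paint=1
After 8 (craft dye): coal=1 dye=8 hemp=2 paint=1
After 9 (gather 6 coal): coal=7 dye=8 hemp=2 paint=1
After 10 (craft dye): coal=7 dye=10 paint=1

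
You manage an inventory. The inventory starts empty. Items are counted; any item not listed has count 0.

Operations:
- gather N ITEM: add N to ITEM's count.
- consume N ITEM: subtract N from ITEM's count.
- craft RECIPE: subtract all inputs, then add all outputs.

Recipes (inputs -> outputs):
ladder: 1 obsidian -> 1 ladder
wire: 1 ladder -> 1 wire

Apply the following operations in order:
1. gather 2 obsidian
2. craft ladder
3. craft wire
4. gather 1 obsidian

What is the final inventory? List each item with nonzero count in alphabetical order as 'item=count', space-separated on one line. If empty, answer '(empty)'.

Answer: obsidian=2 wire=1

Derivation:
After 1 (gather 2 obsidian): obsidian=2
After 2 (craft ladder): ladder=1 obsidian=1
After 3 (craft wire): obsidian=1 wire=1
After 4 (gather 1 obsidian): obsidian=2 wire=1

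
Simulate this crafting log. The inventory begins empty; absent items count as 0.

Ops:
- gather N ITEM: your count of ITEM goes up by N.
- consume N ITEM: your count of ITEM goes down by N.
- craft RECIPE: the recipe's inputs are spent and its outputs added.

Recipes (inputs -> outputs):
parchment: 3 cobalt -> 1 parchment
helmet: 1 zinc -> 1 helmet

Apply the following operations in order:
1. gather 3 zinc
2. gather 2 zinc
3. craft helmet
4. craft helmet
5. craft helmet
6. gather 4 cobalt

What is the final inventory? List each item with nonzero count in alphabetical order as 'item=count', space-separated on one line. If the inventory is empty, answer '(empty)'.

Answer: cobalt=4 helmet=3 zinc=2

Derivation:
After 1 (gather 3 zinc): zinc=3
After 2 (gather 2 zinc): zinc=5
After 3 (craft helmet): helmet=1 zinc=4
After 4 (craft helmet): helmet=2 zinc=3
After 5 (craft helmet): helmet=3 zinc=2
After 6 (gather 4 cobalt): cobalt=4 helmet=3 zinc=2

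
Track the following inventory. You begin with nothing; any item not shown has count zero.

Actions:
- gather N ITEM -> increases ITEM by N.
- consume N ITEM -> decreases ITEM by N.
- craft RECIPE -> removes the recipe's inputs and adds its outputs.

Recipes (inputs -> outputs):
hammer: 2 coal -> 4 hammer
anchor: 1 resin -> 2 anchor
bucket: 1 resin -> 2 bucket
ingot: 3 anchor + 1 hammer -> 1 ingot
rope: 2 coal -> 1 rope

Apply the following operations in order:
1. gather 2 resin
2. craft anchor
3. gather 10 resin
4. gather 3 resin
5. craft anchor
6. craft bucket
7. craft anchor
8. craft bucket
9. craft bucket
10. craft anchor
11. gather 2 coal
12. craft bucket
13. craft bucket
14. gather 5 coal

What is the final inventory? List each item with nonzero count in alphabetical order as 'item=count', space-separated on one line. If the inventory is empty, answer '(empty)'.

Answer: anchor=8 bucket=10 coal=7 resin=6

Derivation:
After 1 (gather 2 resin): resin=2
After 2 (craft anchor): anchor=2 resin=1
After 3 (gather 10 resin): anchor=2 resin=11
After 4 (gather 3 resin): anchor=2 resin=14
After 5 (craft anchor): anchor=4 resin=13
After 6 (craft bucket): anchor=4 bucket=2 resin=12
After 7 (craft anchor): anchor=6 bucket=2 resin=11
After 8 (craft bucket): anchor=6 bucket=4 resin=10
After 9 (craft bucket): anchor=6 bucket=6 resin=9
After 10 (craft anchor): anchor=8 bucket=6 resin=8
After 11 (gather 2 coal): anchor=8 bucket=6 coal=2 resin=8
After 12 (craft bucket): anchor=8 bucket=8 coal=2 resin=7
After 13 (craft bucket): anchor=8 bucket=10 coal=2 resin=6
After 14 (gather 5 coal): anchor=8 bucket=10 coal=7 resin=6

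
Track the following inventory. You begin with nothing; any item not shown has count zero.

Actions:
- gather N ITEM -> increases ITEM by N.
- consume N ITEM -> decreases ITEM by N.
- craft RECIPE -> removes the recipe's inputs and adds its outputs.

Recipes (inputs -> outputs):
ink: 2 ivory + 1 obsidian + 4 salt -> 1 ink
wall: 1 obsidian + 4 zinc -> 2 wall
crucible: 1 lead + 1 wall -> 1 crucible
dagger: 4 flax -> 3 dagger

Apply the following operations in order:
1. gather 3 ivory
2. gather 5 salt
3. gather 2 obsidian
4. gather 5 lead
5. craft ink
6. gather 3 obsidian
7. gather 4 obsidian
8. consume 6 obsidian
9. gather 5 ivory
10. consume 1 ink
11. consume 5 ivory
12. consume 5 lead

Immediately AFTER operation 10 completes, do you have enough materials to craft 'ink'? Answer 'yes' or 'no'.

Answer: no

Derivation:
After 1 (gather 3 ivory): ivory=3
After 2 (gather 5 salt): ivory=3 salt=5
After 3 (gather 2 obsidian): ivory=3 obsidian=2 salt=5
After 4 (gather 5 lead): ivory=3 lead=5 obsidian=2 salt=5
After 5 (craft ink): ink=1 ivory=1 lead=5 obsidian=1 salt=1
After 6 (gather 3 obsidian): ink=1 ivory=1 lead=5 obsidian=4 salt=1
After 7 (gather 4 obsidian): ink=1 ivory=1 lead=5 obsidian=8 salt=1
After 8 (consume 6 obsidian): ink=1 ivory=1 lead=5 obsidian=2 salt=1
After 9 (gather 5 ivory): ink=1 ivory=6 lead=5 obsidian=2 salt=1
After 10 (consume 1 ink): ivory=6 lead=5 obsidian=2 salt=1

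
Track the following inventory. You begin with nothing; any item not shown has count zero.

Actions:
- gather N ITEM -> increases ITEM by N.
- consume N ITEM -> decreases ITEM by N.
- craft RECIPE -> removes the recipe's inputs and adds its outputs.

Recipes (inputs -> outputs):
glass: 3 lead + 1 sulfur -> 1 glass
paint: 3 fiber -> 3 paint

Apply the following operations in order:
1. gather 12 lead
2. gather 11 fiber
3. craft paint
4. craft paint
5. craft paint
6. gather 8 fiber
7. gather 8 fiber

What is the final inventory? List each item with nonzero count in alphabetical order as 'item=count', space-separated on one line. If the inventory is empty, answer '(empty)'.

After 1 (gather 12 lead): lead=12
After 2 (gather 11 fiber): fiber=11 lead=12
After 3 (craft paint): fiber=8 lead=12 paint=3
After 4 (craft paint): fiber=5 lead=12 paint=6
After 5 (craft paint): fiber=2 lead=12 paint=9
After 6 (gather 8 fiber): fiber=10 lead=12 paint=9
After 7 (gather 8 fiber): fiber=18 lead=12 paint=9

Answer: fiber=18 lead=12 paint=9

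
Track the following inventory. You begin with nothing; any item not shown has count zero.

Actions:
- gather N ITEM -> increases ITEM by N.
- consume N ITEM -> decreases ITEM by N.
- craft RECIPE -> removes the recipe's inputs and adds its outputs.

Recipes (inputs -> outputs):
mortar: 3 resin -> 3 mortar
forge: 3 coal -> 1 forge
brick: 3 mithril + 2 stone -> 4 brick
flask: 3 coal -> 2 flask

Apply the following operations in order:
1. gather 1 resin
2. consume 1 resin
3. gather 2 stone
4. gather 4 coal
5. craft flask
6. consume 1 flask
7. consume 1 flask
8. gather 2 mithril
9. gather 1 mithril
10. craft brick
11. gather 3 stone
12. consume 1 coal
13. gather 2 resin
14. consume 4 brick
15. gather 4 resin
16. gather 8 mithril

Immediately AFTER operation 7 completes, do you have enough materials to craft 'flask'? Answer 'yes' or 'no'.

Answer: no

Derivation:
After 1 (gather 1 resin): resin=1
After 2 (consume 1 resin): (empty)
After 3 (gather 2 stone): stone=2
After 4 (gather 4 coal): coal=4 stone=2
After 5 (craft flask): coal=1 flask=2 stone=2
After 6 (consume 1 flask): coal=1 flask=1 stone=2
After 7 (consume 1 flask): coal=1 stone=2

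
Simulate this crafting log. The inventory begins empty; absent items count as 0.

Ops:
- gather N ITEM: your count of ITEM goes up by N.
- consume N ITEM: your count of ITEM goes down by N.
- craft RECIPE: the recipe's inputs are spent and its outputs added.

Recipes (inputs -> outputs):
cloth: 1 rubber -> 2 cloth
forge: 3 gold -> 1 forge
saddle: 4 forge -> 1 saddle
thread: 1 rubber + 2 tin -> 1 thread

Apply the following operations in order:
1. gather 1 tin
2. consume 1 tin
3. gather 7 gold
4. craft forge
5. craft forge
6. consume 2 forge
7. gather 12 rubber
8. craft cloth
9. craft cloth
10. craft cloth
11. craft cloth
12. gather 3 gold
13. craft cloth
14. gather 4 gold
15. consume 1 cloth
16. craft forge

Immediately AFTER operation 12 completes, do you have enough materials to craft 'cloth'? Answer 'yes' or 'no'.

Answer: yes

Derivation:
After 1 (gather 1 tin): tin=1
After 2 (consume 1 tin): (empty)
After 3 (gather 7 gold): gold=7
After 4 (craft forge): forge=1 gold=4
After 5 (craft forge): forge=2 gold=1
After 6 (consume 2 forge): gold=1
After 7 (gather 12 rubber): gold=1 rubber=12
After 8 (craft cloth): cloth=2 gold=1 rubber=11
After 9 (craft cloth): cloth=4 gold=1 rubber=10
After 10 (craft cloth): cloth=6 gold=1 rubber=9
After 11 (craft cloth): cloth=8 gold=1 rubber=8
After 12 (gather 3 gold): cloth=8 gold=4 rubber=8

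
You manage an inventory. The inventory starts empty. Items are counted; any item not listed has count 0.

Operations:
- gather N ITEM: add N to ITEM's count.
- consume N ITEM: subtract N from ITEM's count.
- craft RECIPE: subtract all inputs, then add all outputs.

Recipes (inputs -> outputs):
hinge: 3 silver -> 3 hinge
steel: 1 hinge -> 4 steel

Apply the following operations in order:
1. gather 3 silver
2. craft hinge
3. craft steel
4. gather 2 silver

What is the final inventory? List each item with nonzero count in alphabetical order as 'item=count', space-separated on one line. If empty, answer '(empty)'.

After 1 (gather 3 silver): silver=3
After 2 (craft hinge): hinge=3
After 3 (craft steel): hinge=2 steel=4
After 4 (gather 2 silver): hinge=2 silver=2 steel=4

Answer: hinge=2 silver=2 steel=4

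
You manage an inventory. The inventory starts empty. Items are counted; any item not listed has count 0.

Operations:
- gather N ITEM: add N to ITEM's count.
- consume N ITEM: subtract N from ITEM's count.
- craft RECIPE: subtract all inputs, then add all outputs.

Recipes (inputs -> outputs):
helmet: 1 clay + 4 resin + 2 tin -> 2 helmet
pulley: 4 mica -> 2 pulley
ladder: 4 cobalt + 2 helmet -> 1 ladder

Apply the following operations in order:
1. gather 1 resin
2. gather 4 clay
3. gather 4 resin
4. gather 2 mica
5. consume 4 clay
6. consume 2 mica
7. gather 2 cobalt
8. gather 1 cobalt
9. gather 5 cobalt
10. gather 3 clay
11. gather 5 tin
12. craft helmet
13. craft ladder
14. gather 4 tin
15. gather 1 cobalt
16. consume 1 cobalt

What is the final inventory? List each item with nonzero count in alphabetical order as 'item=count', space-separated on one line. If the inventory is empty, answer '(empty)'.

After 1 (gather 1 resin): resin=1
After 2 (gather 4 clay): clay=4 resin=1
After 3 (gather 4 resin): clay=4 resin=5
After 4 (gather 2 mica): clay=4 mica=2 resin=5
After 5 (consume 4 clay): mica=2 resin=5
After 6 (consume 2 mica): resin=5
After 7 (gather 2 cobalt): cobalt=2 resin=5
After 8 (gather 1 cobalt): cobalt=3 resin=5
After 9 (gather 5 cobalt): cobalt=8 resin=5
After 10 (gather 3 clay): clay=3 cobalt=8 resin=5
After 11 (gather 5 tin): clay=3 cobalt=8 resin=5 tin=5
After 12 (craft helmet): clay=2 cobalt=8 helmet=2 resin=1 tin=3
After 13 (craft ladder): clay=2 cobalt=4 ladder=1 resin=1 tin=3
After 14 (gather 4 tin): clay=2 cobalt=4 ladder=1 resin=1 tin=7
After 15 (gather 1 cobalt): clay=2 cobalt=5 ladder=1 resin=1 tin=7
After 16 (consume 1 cobalt): clay=2 cobalt=4 ladder=1 resin=1 tin=7

Answer: clay=2 cobalt=4 ladder=1 resin=1 tin=7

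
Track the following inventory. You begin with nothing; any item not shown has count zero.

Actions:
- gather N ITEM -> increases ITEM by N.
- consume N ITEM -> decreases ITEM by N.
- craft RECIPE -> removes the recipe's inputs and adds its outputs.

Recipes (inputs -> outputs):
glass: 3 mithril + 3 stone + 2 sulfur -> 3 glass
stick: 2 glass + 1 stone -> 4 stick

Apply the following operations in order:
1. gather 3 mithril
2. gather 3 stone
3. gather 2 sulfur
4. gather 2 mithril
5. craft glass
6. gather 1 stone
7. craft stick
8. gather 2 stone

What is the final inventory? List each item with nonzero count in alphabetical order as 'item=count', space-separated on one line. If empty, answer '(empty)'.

Answer: glass=1 mithril=2 stick=4 stone=2

Derivation:
After 1 (gather 3 mithril): mithril=3
After 2 (gather 3 stone): mithril=3 stone=3
After 3 (gather 2 sulfur): mithril=3 stone=3 sulfur=2
After 4 (gather 2 mithril): mithril=5 stone=3 sulfur=2
After 5 (craft glass): glass=3 mithril=2
After 6 (gather 1 stone): glass=3 mithril=2 stone=1
After 7 (craft stick): glass=1 mithril=2 stick=4
After 8 (gather 2 stone): glass=1 mithril=2 stick=4 stone=2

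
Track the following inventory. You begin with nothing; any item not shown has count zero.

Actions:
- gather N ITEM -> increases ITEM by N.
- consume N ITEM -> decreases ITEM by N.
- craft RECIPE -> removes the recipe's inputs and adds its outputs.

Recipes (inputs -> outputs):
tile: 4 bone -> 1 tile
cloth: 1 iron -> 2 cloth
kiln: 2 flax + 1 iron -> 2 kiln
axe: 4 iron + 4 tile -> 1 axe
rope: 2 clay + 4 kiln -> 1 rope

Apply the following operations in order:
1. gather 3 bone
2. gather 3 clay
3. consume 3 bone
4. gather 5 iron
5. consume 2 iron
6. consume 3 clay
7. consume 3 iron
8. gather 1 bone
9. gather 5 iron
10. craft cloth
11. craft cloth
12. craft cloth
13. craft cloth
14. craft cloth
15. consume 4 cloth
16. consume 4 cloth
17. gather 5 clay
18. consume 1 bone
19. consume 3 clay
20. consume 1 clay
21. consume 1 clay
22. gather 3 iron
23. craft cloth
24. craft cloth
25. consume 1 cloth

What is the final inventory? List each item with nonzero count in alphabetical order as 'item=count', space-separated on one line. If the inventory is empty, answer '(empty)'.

Answer: cloth=5 iron=1

Derivation:
After 1 (gather 3 bone): bone=3
After 2 (gather 3 clay): bone=3 clay=3
After 3 (consume 3 bone): clay=3
After 4 (gather 5 iron): clay=3 iron=5
After 5 (consume 2 iron): clay=3 iron=3
After 6 (consume 3 clay): iron=3
After 7 (consume 3 iron): (empty)
After 8 (gather 1 bone): bone=1
After 9 (gather 5 iron): bone=1 iron=5
After 10 (craft cloth): bone=1 cloth=2 iron=4
After 11 (craft cloth): bone=1 cloth=4 iron=3
After 12 (craft cloth): bone=1 cloth=6 iron=2
After 13 (craft cloth): bone=1 cloth=8 iron=1
After 14 (craft cloth): bone=1 cloth=10
After 15 (consume 4 cloth): bone=1 cloth=6
After 16 (consume 4 cloth): bone=1 cloth=2
After 17 (gather 5 clay): bone=1 clay=5 cloth=2
After 18 (consume 1 bone): clay=5 cloth=2
After 19 (consume 3 clay): clay=2 cloth=2
After 20 (consume 1 clay): clay=1 cloth=2
After 21 (consume 1 clay): cloth=2
After 22 (gather 3 iron): cloth=2 iron=3
After 23 (craft cloth): cloth=4 iron=2
After 24 (craft cloth): cloth=6 iron=1
After 25 (consume 1 cloth): cloth=5 iron=1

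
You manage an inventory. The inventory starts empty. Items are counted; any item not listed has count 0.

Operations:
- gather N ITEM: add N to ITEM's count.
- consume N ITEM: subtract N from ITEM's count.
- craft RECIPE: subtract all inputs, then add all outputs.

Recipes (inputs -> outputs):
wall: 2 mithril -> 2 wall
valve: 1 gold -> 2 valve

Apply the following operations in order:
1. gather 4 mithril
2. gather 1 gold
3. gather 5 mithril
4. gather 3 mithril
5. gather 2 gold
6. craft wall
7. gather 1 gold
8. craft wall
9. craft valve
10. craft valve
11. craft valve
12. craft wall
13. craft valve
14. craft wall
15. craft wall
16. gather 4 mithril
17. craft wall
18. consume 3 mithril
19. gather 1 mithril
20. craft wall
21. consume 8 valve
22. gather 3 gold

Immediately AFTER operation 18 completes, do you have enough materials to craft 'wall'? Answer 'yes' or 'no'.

After 1 (gather 4 mithril): mithril=4
After 2 (gather 1 gold): gold=1 mithril=4
After 3 (gather 5 mithril): gold=1 mithril=9
After 4 (gather 3 mithril): gold=1 mithril=12
After 5 (gather 2 gold): gold=3 mithril=12
After 6 (craft wall): gold=3 mithril=10 wall=2
After 7 (gather 1 gold): gold=4 mithril=10 wall=2
After 8 (craft wall): gold=4 mithril=8 wall=4
After 9 (craft valve): gold=3 mithril=8 valve=2 wall=4
After 10 (craft valve): gold=2 mithril=8 valve=4 wall=4
After 11 (craft valve): gold=1 mithril=8 valve=6 wall=4
After 12 (craft wall): gold=1 mithril=6 valve=6 wall=6
After 13 (craft valve): mithril=6 valve=8 wall=6
After 14 (craft wall): mithril=4 valve=8 wall=8
After 15 (craft wall): mithril=2 valve=8 wall=10
After 16 (gather 4 mithril): mithril=6 valve=8 wall=10
After 17 (craft wall): mithril=4 valve=8 wall=12
After 18 (consume 3 mithril): mithril=1 valve=8 wall=12

Answer: no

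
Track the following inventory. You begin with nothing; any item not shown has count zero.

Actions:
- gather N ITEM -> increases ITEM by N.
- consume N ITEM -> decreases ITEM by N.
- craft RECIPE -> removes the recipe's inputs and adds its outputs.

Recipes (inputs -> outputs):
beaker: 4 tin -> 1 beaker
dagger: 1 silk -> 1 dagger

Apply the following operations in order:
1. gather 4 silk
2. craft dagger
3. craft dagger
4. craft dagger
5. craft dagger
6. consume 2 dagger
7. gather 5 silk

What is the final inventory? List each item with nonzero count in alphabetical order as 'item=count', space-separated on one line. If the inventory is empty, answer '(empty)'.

After 1 (gather 4 silk): silk=4
After 2 (craft dagger): dagger=1 silk=3
After 3 (craft dagger): dagger=2 silk=2
After 4 (craft dagger): dagger=3 silk=1
After 5 (craft dagger): dagger=4
After 6 (consume 2 dagger): dagger=2
After 7 (gather 5 silk): dagger=2 silk=5

Answer: dagger=2 silk=5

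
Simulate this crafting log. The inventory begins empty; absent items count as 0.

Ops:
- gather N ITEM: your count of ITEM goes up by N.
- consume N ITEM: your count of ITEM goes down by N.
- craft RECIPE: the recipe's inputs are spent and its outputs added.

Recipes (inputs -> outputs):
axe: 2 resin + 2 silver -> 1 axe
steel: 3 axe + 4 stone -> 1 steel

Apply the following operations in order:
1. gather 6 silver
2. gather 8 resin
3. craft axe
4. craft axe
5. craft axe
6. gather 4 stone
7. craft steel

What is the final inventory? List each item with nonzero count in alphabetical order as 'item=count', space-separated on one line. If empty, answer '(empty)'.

Answer: resin=2 steel=1

Derivation:
After 1 (gather 6 silver): silver=6
After 2 (gather 8 resin): resin=8 silver=6
After 3 (craft axe): axe=1 resin=6 silver=4
After 4 (craft axe): axe=2 resin=4 silver=2
After 5 (craft axe): axe=3 resin=2
After 6 (gather 4 stone): axe=3 resin=2 stone=4
After 7 (craft steel): resin=2 steel=1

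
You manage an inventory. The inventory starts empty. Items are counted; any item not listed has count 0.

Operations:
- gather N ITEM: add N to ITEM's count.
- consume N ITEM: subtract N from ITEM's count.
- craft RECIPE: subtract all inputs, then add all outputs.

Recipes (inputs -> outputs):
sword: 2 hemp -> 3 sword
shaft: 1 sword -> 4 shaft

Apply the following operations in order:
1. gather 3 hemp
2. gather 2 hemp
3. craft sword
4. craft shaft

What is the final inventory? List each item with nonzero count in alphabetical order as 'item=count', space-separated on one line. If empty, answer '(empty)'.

After 1 (gather 3 hemp): hemp=3
After 2 (gather 2 hemp): hemp=5
After 3 (craft sword): hemp=3 sword=3
After 4 (craft shaft): hemp=3 shaft=4 sword=2

Answer: hemp=3 shaft=4 sword=2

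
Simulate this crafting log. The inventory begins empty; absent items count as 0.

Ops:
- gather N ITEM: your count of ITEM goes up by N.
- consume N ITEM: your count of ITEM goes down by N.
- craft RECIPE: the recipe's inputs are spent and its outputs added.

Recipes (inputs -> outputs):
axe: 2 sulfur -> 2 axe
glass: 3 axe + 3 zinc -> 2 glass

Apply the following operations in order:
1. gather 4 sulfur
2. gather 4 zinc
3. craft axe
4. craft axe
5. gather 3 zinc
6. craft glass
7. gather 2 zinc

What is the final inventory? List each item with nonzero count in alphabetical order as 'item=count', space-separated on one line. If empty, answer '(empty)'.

Answer: axe=1 glass=2 zinc=6

Derivation:
After 1 (gather 4 sulfur): sulfur=4
After 2 (gather 4 zinc): sulfur=4 zinc=4
After 3 (craft axe): axe=2 sulfur=2 zinc=4
After 4 (craft axe): axe=4 zinc=4
After 5 (gather 3 zinc): axe=4 zinc=7
After 6 (craft glass): axe=1 glass=2 zinc=4
After 7 (gather 2 zinc): axe=1 glass=2 zinc=6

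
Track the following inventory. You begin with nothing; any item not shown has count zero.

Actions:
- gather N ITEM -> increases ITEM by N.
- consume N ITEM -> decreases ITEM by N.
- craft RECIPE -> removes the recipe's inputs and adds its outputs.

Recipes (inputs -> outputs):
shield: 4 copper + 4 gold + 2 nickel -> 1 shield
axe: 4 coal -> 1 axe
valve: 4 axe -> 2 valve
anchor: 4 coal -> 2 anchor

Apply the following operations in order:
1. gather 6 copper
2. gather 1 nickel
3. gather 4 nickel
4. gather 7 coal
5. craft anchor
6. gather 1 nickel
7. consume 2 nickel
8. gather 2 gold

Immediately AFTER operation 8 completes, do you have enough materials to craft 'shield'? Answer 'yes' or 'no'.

Answer: no

Derivation:
After 1 (gather 6 copper): copper=6
After 2 (gather 1 nickel): copper=6 nickel=1
After 3 (gather 4 nickel): copper=6 nickel=5
After 4 (gather 7 coal): coal=7 copper=6 nickel=5
After 5 (craft anchor): anchor=2 coal=3 copper=6 nickel=5
After 6 (gather 1 nickel): anchor=2 coal=3 copper=6 nickel=6
After 7 (consume 2 nickel): anchor=2 coal=3 copper=6 nickel=4
After 8 (gather 2 gold): anchor=2 coal=3 copper=6 gold=2 nickel=4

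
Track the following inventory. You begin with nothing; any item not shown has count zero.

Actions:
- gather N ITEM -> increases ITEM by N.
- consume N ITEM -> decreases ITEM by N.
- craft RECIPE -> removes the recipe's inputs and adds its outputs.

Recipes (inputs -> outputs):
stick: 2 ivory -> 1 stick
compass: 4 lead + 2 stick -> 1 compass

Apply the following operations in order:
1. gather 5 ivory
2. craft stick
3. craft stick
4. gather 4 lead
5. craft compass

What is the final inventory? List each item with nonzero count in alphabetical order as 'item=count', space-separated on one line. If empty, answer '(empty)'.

After 1 (gather 5 ivory): ivory=5
After 2 (craft stick): ivory=3 stick=1
After 3 (craft stick): ivory=1 stick=2
After 4 (gather 4 lead): ivory=1 lead=4 stick=2
After 5 (craft compass): compass=1 ivory=1

Answer: compass=1 ivory=1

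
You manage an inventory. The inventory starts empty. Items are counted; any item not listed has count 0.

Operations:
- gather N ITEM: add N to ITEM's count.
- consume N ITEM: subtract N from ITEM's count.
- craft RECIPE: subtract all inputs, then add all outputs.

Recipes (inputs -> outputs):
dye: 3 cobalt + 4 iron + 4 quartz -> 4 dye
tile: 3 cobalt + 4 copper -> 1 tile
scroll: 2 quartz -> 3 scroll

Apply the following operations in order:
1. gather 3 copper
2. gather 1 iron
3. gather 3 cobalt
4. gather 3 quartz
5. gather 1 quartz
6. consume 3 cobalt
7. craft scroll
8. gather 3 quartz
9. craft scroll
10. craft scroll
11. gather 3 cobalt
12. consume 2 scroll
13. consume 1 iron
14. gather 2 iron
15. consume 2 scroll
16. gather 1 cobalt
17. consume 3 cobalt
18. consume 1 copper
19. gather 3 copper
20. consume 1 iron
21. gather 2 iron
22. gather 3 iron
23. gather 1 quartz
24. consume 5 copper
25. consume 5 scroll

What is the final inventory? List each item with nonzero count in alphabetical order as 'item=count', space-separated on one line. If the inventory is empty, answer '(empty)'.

Answer: cobalt=1 iron=6 quartz=2

Derivation:
After 1 (gather 3 copper): copper=3
After 2 (gather 1 iron): copper=3 iron=1
After 3 (gather 3 cobalt): cobalt=3 copper=3 iron=1
After 4 (gather 3 quartz): cobalt=3 copper=3 iron=1 quartz=3
After 5 (gather 1 quartz): cobalt=3 copper=3 iron=1 quartz=4
After 6 (consume 3 cobalt): copper=3 iron=1 quartz=4
After 7 (craft scroll): copper=3 iron=1 quartz=2 scroll=3
After 8 (gather 3 quartz): copper=3 iron=1 quartz=5 scroll=3
After 9 (craft scroll): copper=3 iron=1 quartz=3 scroll=6
After 10 (craft scroll): copper=3 iron=1 quartz=1 scroll=9
After 11 (gather 3 cobalt): cobalt=3 copper=3 iron=1 quartz=1 scroll=9
After 12 (consume 2 scroll): cobalt=3 copper=3 iron=1 quartz=1 scroll=7
After 13 (consume 1 iron): cobalt=3 copper=3 quartz=1 scroll=7
After 14 (gather 2 iron): cobalt=3 copper=3 iron=2 quartz=1 scroll=7
After 15 (consume 2 scroll): cobalt=3 copper=3 iron=2 quartz=1 scroll=5
After 16 (gather 1 cobalt): cobalt=4 copper=3 iron=2 quartz=1 scroll=5
After 17 (consume 3 cobalt): cobalt=1 copper=3 iron=2 quartz=1 scroll=5
After 18 (consume 1 copper): cobalt=1 copper=2 iron=2 quartz=1 scroll=5
After 19 (gather 3 copper): cobalt=1 copper=5 iron=2 quartz=1 scroll=5
After 20 (consume 1 iron): cobalt=1 copper=5 iron=1 quartz=1 scroll=5
After 21 (gather 2 iron): cobalt=1 copper=5 iron=3 quartz=1 scroll=5
After 22 (gather 3 iron): cobalt=1 copper=5 iron=6 quartz=1 scroll=5
After 23 (gather 1 quartz): cobalt=1 copper=5 iron=6 quartz=2 scroll=5
After 24 (consume 5 copper): cobalt=1 iron=6 quartz=2 scroll=5
After 25 (consume 5 scroll): cobalt=1 iron=6 quartz=2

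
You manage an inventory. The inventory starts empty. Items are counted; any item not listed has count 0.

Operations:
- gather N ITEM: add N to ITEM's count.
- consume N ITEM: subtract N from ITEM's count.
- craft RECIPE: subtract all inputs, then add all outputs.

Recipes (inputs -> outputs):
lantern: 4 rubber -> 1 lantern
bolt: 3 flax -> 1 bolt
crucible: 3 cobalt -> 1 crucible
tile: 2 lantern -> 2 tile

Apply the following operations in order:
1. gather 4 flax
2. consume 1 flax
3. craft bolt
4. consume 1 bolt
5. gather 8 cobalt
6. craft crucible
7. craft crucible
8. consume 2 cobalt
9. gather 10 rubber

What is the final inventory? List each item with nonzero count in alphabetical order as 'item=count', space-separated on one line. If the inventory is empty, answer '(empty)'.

Answer: crucible=2 rubber=10

Derivation:
After 1 (gather 4 flax): flax=4
After 2 (consume 1 flax): flax=3
After 3 (craft bolt): bolt=1
After 4 (consume 1 bolt): (empty)
After 5 (gather 8 cobalt): cobalt=8
After 6 (craft crucible): cobalt=5 crucible=1
After 7 (craft crucible): cobalt=2 crucible=2
After 8 (consume 2 cobalt): crucible=2
After 9 (gather 10 rubber): crucible=2 rubber=10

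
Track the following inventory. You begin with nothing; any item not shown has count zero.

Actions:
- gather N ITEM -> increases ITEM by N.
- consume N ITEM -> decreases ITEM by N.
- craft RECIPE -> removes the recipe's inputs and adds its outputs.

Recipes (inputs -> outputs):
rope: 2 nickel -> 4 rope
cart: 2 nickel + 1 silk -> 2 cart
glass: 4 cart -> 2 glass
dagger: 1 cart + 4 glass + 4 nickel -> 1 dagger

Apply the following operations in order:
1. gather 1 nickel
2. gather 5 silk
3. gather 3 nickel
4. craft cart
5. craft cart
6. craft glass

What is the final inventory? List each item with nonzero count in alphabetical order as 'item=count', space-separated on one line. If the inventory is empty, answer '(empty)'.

After 1 (gather 1 nickel): nickel=1
After 2 (gather 5 silk): nickel=1 silk=5
After 3 (gather 3 nickel): nickel=4 silk=5
After 4 (craft cart): cart=2 nickel=2 silk=4
After 5 (craft cart): cart=4 silk=3
After 6 (craft glass): glass=2 silk=3

Answer: glass=2 silk=3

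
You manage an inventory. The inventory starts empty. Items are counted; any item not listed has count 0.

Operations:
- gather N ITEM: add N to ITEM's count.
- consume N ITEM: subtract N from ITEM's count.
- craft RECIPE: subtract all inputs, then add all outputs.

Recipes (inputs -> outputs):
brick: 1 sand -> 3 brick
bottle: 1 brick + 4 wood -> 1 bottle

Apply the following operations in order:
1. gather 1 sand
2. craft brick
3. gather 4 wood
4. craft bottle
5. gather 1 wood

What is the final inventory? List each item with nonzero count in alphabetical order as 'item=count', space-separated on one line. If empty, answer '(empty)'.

After 1 (gather 1 sand): sand=1
After 2 (craft brick): brick=3
After 3 (gather 4 wood): brick=3 wood=4
After 4 (craft bottle): bottle=1 brick=2
After 5 (gather 1 wood): bottle=1 brick=2 wood=1

Answer: bottle=1 brick=2 wood=1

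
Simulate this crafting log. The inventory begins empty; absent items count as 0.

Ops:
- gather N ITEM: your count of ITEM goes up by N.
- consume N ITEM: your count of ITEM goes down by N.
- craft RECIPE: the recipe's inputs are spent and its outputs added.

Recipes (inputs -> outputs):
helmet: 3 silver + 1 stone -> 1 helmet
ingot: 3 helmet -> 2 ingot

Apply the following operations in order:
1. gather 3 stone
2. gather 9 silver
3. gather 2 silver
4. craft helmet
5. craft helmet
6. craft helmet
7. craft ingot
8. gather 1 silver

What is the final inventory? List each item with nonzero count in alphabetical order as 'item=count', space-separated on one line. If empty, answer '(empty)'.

After 1 (gather 3 stone): stone=3
After 2 (gather 9 silver): silver=9 stone=3
After 3 (gather 2 silver): silver=11 stone=3
After 4 (craft helmet): helmet=1 silver=8 stone=2
After 5 (craft helmet): helmet=2 silver=5 stone=1
After 6 (craft helmet): helmet=3 silver=2
After 7 (craft ingot): ingot=2 silver=2
After 8 (gather 1 silver): ingot=2 silver=3

Answer: ingot=2 silver=3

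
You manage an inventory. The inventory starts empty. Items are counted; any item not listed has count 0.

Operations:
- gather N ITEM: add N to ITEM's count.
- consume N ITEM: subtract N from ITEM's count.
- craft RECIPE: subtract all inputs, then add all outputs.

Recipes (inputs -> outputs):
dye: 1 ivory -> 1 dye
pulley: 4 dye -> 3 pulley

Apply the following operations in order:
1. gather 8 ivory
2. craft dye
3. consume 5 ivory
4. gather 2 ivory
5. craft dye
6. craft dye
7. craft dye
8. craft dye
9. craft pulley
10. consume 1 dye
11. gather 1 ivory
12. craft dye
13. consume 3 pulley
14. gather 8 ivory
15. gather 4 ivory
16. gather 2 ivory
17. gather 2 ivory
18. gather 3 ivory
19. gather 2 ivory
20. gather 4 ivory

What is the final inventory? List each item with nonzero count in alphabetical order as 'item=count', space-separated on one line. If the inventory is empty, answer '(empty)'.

After 1 (gather 8 ivory): ivory=8
After 2 (craft dye): dye=1 ivory=7
After 3 (consume 5 ivory): dye=1 ivory=2
After 4 (gather 2 ivory): dye=1 ivory=4
After 5 (craft dye): dye=2 ivory=3
After 6 (craft dye): dye=3 ivory=2
After 7 (craft dye): dye=4 ivory=1
After 8 (craft dye): dye=5
After 9 (craft pulley): dye=1 pulley=3
After 10 (consume 1 dye): pulley=3
After 11 (gather 1 ivory): ivory=1 pulley=3
After 12 (craft dye): dye=1 pulley=3
After 13 (consume 3 pulley): dye=1
After 14 (gather 8 ivory): dye=1 ivory=8
After 15 (gather 4 ivory): dye=1 ivory=12
After 16 (gather 2 ivory): dye=1 ivory=14
After 17 (gather 2 ivory): dye=1 ivory=16
After 18 (gather 3 ivory): dye=1 ivory=19
After 19 (gather 2 ivory): dye=1 ivory=21
After 20 (gather 4 ivory): dye=1 ivory=25

Answer: dye=1 ivory=25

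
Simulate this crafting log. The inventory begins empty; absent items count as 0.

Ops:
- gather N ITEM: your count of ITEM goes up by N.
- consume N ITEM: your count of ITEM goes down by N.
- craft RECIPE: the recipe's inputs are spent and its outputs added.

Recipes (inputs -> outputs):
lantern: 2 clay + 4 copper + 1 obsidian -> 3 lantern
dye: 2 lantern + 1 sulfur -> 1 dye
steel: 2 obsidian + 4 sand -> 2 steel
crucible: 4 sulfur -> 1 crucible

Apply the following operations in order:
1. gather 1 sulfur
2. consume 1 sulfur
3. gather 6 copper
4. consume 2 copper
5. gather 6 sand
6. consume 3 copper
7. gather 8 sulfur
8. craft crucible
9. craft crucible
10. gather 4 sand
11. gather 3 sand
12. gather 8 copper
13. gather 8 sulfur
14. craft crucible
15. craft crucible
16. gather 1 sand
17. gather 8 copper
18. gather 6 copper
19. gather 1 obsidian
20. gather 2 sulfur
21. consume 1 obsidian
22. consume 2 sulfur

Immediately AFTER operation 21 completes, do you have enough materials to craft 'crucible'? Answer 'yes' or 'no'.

Answer: no

Derivation:
After 1 (gather 1 sulfur): sulfur=1
After 2 (consume 1 sulfur): (empty)
After 3 (gather 6 copper): copper=6
After 4 (consume 2 copper): copper=4
After 5 (gather 6 sand): copper=4 sand=6
After 6 (consume 3 copper): copper=1 sand=6
After 7 (gather 8 sulfur): copper=1 sand=6 sulfur=8
After 8 (craft crucible): copper=1 crucible=1 sand=6 sulfur=4
After 9 (craft crucible): copper=1 crucible=2 sand=6
After 10 (gather 4 sand): copper=1 crucible=2 sand=10
After 11 (gather 3 sand): copper=1 crucible=2 sand=13
After 12 (gather 8 copper): copper=9 crucible=2 sand=13
After 13 (gather 8 sulfur): copper=9 crucible=2 sand=13 sulfur=8
After 14 (craft crucible): copper=9 crucible=3 sand=13 sulfur=4
After 15 (craft crucible): copper=9 crucible=4 sand=13
After 16 (gather 1 sand): copper=9 crucible=4 sand=14
After 17 (gather 8 copper): copper=17 crucible=4 sand=14
After 18 (gather 6 copper): copper=23 crucible=4 sand=14
After 19 (gather 1 obsidian): copper=23 crucible=4 obsidian=1 sand=14
After 20 (gather 2 sulfur): copper=23 crucible=4 obsidian=1 sand=14 sulfur=2
After 21 (consume 1 obsidian): copper=23 crucible=4 sand=14 sulfur=2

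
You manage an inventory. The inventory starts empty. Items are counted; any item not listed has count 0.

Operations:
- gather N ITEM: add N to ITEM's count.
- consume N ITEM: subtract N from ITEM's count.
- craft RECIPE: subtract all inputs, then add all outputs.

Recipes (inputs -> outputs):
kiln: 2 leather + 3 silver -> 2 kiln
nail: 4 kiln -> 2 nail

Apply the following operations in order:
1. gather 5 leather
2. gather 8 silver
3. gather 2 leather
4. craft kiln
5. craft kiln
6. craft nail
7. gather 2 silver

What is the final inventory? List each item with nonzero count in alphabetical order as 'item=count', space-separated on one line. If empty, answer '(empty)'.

Answer: leather=3 nail=2 silver=4

Derivation:
After 1 (gather 5 leather): leather=5
After 2 (gather 8 silver): leather=5 silver=8
After 3 (gather 2 leather): leather=7 silver=8
After 4 (craft kiln): kiln=2 leather=5 silver=5
After 5 (craft kiln): kiln=4 leather=3 silver=2
After 6 (craft nail): leather=3 nail=2 silver=2
After 7 (gather 2 silver): leather=3 nail=2 silver=4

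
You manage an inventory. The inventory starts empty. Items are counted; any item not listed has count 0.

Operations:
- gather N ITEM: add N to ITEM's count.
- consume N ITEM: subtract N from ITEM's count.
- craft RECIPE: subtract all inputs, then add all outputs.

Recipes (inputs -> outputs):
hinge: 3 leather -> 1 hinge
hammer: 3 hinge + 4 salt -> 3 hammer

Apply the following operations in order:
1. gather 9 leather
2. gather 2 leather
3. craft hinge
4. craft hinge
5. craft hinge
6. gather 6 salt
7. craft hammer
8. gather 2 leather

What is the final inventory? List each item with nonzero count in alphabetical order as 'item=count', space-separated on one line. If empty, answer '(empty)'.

Answer: hammer=3 leather=4 salt=2

Derivation:
After 1 (gather 9 leather): leather=9
After 2 (gather 2 leather): leather=11
After 3 (craft hinge): hinge=1 leather=8
After 4 (craft hinge): hinge=2 leather=5
After 5 (craft hinge): hinge=3 leather=2
After 6 (gather 6 salt): hinge=3 leather=2 salt=6
After 7 (craft hammer): hammer=3 leather=2 salt=2
After 8 (gather 2 leather): hammer=3 leather=4 salt=2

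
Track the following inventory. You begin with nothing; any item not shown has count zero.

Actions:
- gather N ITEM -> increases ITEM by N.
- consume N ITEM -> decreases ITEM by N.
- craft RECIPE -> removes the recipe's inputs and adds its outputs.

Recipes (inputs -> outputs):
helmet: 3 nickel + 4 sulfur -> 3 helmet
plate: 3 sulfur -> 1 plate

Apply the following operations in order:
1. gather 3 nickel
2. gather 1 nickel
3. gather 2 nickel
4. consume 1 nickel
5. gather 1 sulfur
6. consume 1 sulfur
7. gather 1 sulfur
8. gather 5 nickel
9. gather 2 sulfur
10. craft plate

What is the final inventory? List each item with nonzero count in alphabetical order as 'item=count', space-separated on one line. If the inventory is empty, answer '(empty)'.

Answer: nickel=10 plate=1

Derivation:
After 1 (gather 3 nickel): nickel=3
After 2 (gather 1 nickel): nickel=4
After 3 (gather 2 nickel): nickel=6
After 4 (consume 1 nickel): nickel=5
After 5 (gather 1 sulfur): nickel=5 sulfur=1
After 6 (consume 1 sulfur): nickel=5
After 7 (gather 1 sulfur): nickel=5 sulfur=1
After 8 (gather 5 nickel): nickel=10 sulfur=1
After 9 (gather 2 sulfur): nickel=10 sulfur=3
After 10 (craft plate): nickel=10 plate=1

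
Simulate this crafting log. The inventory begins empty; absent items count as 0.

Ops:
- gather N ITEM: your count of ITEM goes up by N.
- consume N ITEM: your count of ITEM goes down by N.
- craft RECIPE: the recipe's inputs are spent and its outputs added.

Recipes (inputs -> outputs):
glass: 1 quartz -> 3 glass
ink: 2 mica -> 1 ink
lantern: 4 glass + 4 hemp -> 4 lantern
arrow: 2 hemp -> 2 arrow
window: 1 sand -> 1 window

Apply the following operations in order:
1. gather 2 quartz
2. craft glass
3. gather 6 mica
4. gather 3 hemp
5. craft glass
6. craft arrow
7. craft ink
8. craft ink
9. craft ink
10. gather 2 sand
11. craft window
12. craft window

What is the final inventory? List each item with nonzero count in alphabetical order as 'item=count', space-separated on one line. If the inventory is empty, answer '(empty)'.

After 1 (gather 2 quartz): quartz=2
After 2 (craft glass): glass=3 quartz=1
After 3 (gather 6 mica): glass=3 mica=6 quartz=1
After 4 (gather 3 hemp): glass=3 hemp=3 mica=6 quartz=1
After 5 (craft glass): glass=6 hemp=3 mica=6
After 6 (craft arrow): arrow=2 glass=6 hemp=1 mica=6
After 7 (craft ink): arrow=2 glass=6 hemp=1 ink=1 mica=4
After 8 (craft ink): arrow=2 glass=6 hemp=1 ink=2 mica=2
After 9 (craft ink): arrow=2 glass=6 hemp=1 ink=3
After 10 (gather 2 sand): arrow=2 glass=6 hemp=1 ink=3 sand=2
After 11 (craft window): arrow=2 glass=6 hemp=1 ink=3 sand=1 window=1
After 12 (craft window): arrow=2 glass=6 hemp=1 ink=3 window=2

Answer: arrow=2 glass=6 hemp=1 ink=3 window=2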